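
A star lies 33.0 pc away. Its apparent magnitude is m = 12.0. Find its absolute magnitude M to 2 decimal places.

5 log₁₀(d/10 pc) = 5 log₁₀(33.00) − 5 = 2.593
M = m − 5 log₁₀(d/10) = 12.0 − 2.593 = 9.407

M ≈ 9.41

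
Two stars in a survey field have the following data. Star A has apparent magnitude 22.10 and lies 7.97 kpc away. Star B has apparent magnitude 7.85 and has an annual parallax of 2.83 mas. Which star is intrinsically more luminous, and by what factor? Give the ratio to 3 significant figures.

Star A: d = 7.97 kpc = 7970 pc
Star A: M = m − 5 log₁₀ d + 5 = 22.10 − 5·3.9015 + 5 = 7.593
Star B: p = 2.83 mas = 2.83×10^-3″ → d = 1/p = 353.4 pc
Star B: M = m − 5 log₁₀ d + 5 = 7.85 − 5·2.5482 + 5 = 0.109
ΔM = M_A − M_B = 7.593 − (0.109) = 7.484; smaller M is more luminous → Star B.
L ratio = 10^(0.4 |ΔM|) = 10^2.994 = 985.2

Star B is more luminous, by a factor of 985.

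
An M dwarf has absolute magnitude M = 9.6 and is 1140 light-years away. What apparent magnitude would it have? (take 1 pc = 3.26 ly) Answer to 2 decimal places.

m ≈ 17.32

d = 1140 ly / 3.26 = 349.7 pc
m = M + 5 log₁₀ d − 5 = 9.6 + 5·2.5437 − 5 = 17.318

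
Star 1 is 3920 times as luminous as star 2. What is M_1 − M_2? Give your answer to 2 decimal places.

Pogson: ΔM = −2.5 log₁₀(ratio) = −2.5 log₁₀(3920) = −2.5 × 3.5933 = -8.983
Star 1 is brighter, so it has the smaller magnitude: the difference is negative.

M_1 − M_2 ≈ -8.98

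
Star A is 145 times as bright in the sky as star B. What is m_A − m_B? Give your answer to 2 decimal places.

Pogson: Δm = −2.5 log₁₀(ratio) = −2.5 log₁₀(145) = −2.5 × 2.1614 = -5.403
Star A is brighter, so it has the smaller magnitude: the difference is negative.

m_A − m_B ≈ -5.40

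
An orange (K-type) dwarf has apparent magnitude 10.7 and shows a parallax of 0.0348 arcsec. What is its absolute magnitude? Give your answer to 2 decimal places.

d = 1/p = 1/0.0348″ = 28.74 pc
5 log₁₀(d/10 pc) = 5 log₁₀(28.74) − 5 = 2.292
M = m − 5 log₁₀(d/10) = 10.7 − 2.292 = 8.408

M ≈ 8.41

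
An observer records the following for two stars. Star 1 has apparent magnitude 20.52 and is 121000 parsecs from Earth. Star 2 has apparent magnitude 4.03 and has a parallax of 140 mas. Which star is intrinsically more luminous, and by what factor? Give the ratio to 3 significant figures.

Star 1: M = m − 5 log₁₀ d + 5 = 20.52 − 5·5.0828 + 5 = 0.106
Star 2: p = 140 mas = 0.140″ → d = 1/p = 7.143 pc
Star 2: M = m − 5 log₁₀ d + 5 = 4.03 − 5·0.8539 + 5 = 4.761
ΔM = M_1 − M_2 = 0.106 − (4.761) = -4.655; smaller M is more luminous → Star 1.
L ratio = 10^(0.4 |ΔM|) = 10^1.862 = 72.75

Star 1 is more luminous, by a factor of 72.7.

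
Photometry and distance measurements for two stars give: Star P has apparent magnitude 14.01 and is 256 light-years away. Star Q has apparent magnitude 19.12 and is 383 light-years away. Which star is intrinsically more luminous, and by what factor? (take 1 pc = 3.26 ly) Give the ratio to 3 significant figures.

Star P is more luminous, by a factor of 49.4.

Star P: d = 256 ly / 3.26 = 78.53 pc
Star P: M = m − 5 log₁₀ d + 5 = 14.01 − 5·1.8950 + 5 = 9.535
Star Q: d = 383 ly / 3.26 = 117.5 pc
Star Q: M = m − 5 log₁₀ d + 5 = 19.12 − 5·2.0700 + 5 = 13.770
ΔM = M_P − M_Q = 9.535 − (13.770) = -4.235; smaller M is more luminous → Star P.
L ratio = 10^(0.4 |ΔM|) = 10^1.694 = 49.44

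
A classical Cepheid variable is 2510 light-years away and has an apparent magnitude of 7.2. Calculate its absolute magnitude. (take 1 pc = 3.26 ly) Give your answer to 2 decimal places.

M ≈ -2.23

d = 2510 ly / 3.26 = 769.9 pc
5 log₁₀(d/10 pc) = 5 log₁₀(769.9) − 5 = 9.432
M = m − 5 log₁₀(d/10) = 7.2 − 9.432 = -2.232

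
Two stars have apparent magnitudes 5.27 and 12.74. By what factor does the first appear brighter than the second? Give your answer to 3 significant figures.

973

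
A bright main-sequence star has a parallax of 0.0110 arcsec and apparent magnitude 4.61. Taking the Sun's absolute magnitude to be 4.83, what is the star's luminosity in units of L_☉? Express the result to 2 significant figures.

L/L_☉ ≈ 100

d = 1/p = 1/0.0110″ = 90.91 pc
M = m − 5 log₁₀ d + 5 = 4.61 − 5·1.9586 + 5 = -0.183
M − M_☉ = -0.183 − 4.83 = -5.013
L/L_☉ = 10^(−0.4 × -5.013) = 101.2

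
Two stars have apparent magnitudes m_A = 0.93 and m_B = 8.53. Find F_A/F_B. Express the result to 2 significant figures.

Δm = 0.93 − (8.53) = -7.60
Flux ratio = 10^(−0.4 Δm) = 10^(−0.4 × -7.60) = 10^3.040 = 1096

F_A/F_B ≈ 1100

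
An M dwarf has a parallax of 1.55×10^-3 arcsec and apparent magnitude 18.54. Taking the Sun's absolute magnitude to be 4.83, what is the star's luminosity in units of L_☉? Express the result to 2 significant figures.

L/L_☉ ≈ 0.014

d = 1/p = 1/1.55×10^-3″ = 645.2 pc
M = m − 5 log₁₀ d + 5 = 18.54 − 5·2.8097 + 5 = 9.492
M − M_☉ = 9.492 − 4.83 = 4.662
L/L_☉ = 10^(−0.4 × 4.662) = 0.01366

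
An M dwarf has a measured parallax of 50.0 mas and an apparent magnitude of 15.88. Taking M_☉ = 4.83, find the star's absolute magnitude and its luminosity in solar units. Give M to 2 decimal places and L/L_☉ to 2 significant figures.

M ≈ 14.37; L/L_☉ ≈ 1.5×10^-4

d = 1/p = 1000/50.0 mas = 20.00 pc
M = m − 5 log₁₀ d + 5 = 15.88 − 5·1.3010 + 5 = 14.375
M − M_☉ = 14.375 − 4.83 = 9.545
L/L_☉ = 10^(−0.4 × 9.545) = 1.521×10^-4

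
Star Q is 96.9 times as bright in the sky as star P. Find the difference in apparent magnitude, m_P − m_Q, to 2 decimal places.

m_P − m_Q ≈ 4.97

Pogson: Δm = −2.5 log₁₀(ratio) = −2.5 log₁₀(96.9) = −2.5 × 1.9863 = -4.966
Star Q is brighter so has the smaller magnitude: m_P − m_Q is positive.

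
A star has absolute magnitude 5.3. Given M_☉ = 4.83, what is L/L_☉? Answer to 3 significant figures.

L/L_☉ ≈ 0.649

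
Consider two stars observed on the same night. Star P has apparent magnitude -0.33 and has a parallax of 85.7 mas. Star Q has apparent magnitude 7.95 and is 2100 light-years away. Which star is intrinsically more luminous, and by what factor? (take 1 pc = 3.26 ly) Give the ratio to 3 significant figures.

Star Q is more luminous, by a factor of 1.49.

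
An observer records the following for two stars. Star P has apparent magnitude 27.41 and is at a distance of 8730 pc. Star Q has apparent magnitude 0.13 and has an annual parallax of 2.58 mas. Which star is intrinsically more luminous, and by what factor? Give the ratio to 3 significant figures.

Star Q is more luminous, by a factor of 1.61×10^8.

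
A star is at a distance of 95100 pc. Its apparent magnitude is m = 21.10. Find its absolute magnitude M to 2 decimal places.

5 log₁₀(d/10 pc) = 5 log₁₀(95100) − 5 = 19.891
M = m − 5 log₁₀(d/10) = 21.10 − 19.891 = 1.209

M ≈ 1.21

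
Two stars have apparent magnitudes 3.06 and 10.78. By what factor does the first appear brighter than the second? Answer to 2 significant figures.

1200

Magnitude difference = -7.72
Flux ratio = 10^(−0.4 Δm) = 10^(−0.4 × -7.72) = 10^3.088 = 1225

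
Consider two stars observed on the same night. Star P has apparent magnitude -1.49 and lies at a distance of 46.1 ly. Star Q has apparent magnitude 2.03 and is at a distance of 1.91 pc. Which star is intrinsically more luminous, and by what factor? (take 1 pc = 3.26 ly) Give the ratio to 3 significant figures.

Star P: d = 46.1 ly / 3.26 = 14.14 pc
Star P: M = m − 5 log₁₀ d + 5 = -1.49 − 5·1.1505 + 5 = -2.242
Star Q: M = m − 5 log₁₀ d + 5 = 2.03 − 5·0.2810 + 5 = 5.625
ΔM = M_P − M_Q = -2.242 − (5.625) = -7.867; smaller M is more luminous → Star P.
L ratio = 10^(0.4 |ΔM|) = 10^3.147 = 1402

Star P is more luminous, by a factor of 1400.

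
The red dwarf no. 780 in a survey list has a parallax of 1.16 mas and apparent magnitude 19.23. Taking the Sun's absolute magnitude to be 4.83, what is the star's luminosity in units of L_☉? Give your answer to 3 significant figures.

L/L_☉ ≈ 0.0129

d = 1/p = 1000/1.16 mas = 862.1 pc
M = m − 5 log₁₀ d + 5 = 19.23 − 5·2.9355 + 5 = 9.552
M − M_☉ = 9.552 − 4.83 = 4.722
L/L_☉ = 10^(−0.4 × 4.722) = 0.01291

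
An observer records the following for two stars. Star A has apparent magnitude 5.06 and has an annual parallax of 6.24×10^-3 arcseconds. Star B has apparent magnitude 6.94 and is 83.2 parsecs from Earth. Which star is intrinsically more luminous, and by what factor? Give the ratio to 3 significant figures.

Star A is more luminous, by a factor of 21.0.

Star A: d = 1/p = 1/6.24×10^-3″ = 160.3 pc
Star A: M = m − 5 log₁₀ d + 5 = 5.06 − 5·2.2048 + 5 = -0.964
Star B: M = m − 5 log₁₀ d + 5 = 6.94 − 5·1.9201 + 5 = 2.339
ΔM = M_A − M_B = -0.964 − (2.339) = -3.303; smaller M is more luminous → Star A.
L ratio = 10^(0.4 |ΔM|) = 10^1.321 = 20.96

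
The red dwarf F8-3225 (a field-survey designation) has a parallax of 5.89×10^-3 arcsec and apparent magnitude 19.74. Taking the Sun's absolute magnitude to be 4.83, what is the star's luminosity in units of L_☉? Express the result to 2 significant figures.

d = 1/p = 1/5.89×10^-3″ = 169.8 pc
M = m − 5 log₁₀ d + 5 = 19.74 − 5·2.2299 + 5 = 13.591
M − M_☉ = 13.591 − 4.83 = 8.761
L/L_☉ = 10^(−0.4 × 8.761) = 3.132×10^-4

L/L_☉ ≈ 3.1×10^-4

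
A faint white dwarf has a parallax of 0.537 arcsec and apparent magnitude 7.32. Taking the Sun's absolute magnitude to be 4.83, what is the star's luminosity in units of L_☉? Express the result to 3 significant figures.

d = 1/p = 1/0.537″ = 1.862 pc
M = m − 5 log₁₀ d + 5 = 7.32 − 5·0.2700 + 5 = 10.970
M − M_☉ = 10.970 − 4.83 = 6.140
L/L_☉ = 10^(−0.4 × 6.140) = 3.500×10^-3

L/L_☉ ≈ 3.50×10^-3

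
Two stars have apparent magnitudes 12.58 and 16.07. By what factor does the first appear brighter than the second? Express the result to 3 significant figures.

Magnitude difference = -3.49
Flux ratio = 10^(−0.4 Δm) = 10^(−0.4 × -3.49) = 10^1.396 = 24.89

24.9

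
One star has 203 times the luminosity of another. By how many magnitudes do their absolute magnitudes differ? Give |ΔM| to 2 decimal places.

|ΔM| ≈ 5.77

Pogson: ΔM = −2.5 log₁₀(ratio) = −2.5 log₁₀(203) = −2.5 × 2.3075 = -5.769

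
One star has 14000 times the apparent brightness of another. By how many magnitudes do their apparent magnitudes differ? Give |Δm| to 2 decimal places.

|Δm| ≈ 10.37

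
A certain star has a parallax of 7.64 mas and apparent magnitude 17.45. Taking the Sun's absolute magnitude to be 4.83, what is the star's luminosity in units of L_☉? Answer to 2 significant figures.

L/L_☉ ≈ 1.5×10^-3

d = 1/p = 1000/7.64 mas = 130.9 pc
M = m − 5 log₁₀ d + 5 = 17.45 − 5·2.1169 + 5 = 11.865
M − M_☉ = 11.865 − 4.83 = 7.035
L/L_☉ = 10^(−0.4 × 7.035) = 1.534×10^-3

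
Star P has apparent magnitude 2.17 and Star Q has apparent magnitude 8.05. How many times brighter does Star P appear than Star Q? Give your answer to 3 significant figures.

225

Δm = 2.17 − (8.05) = -5.88
Flux ratio = 10^(−0.4 Δm) = 10^(−0.4 × -5.88) = 10^2.352 = 224.9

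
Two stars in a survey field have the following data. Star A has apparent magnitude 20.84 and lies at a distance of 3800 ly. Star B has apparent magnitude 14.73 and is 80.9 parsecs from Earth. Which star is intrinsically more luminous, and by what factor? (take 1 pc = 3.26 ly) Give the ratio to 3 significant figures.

Star A: d = 3800 ly / 3.26 = 1166 pc
Star A: M = m − 5 log₁₀ d + 5 = 20.84 − 5·3.0666 + 5 = 10.507
Star B: M = m − 5 log₁₀ d + 5 = 14.73 − 5·1.9079 + 5 = 10.190
ΔM = M_A − M_B = 10.507 − (10.190) = 0.317; smaller M is more luminous → Star B.
L ratio = 10^(0.4 |ΔM|) = 10^0.127 = 1.339

Star B is more luminous, by a factor of 1.34.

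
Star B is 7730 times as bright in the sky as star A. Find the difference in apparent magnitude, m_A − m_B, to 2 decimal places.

m_A − m_B ≈ 9.72

Pogson: Δm = −2.5 log₁₀(ratio) = −2.5 log₁₀(7730) = −2.5 × 3.8882 = -9.720
Star B is brighter so has the smaller magnitude: m_A − m_B is positive.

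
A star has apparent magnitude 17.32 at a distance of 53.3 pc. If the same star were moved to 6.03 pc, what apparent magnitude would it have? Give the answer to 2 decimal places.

m ≈ 12.59

Flux ∝ 1/d², so Δm = 5 log₁₀(d₂/d₁) = 5 log₁₀(6.03/53.3) = -4.732
m₂ = m₁ + Δm = 17.32 + (-4.732) = 12.588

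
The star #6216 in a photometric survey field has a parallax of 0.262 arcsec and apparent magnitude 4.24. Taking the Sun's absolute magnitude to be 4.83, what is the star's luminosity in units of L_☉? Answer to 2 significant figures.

L/L_☉ ≈ 0.25

d = 1/p = 1/0.262″ = 3.817 pc
M = m − 5 log₁₀ d + 5 = 4.24 − 5·0.5817 + 5 = 6.332
M − M_☉ = 6.332 − 4.83 = 1.502
L/L_☉ = 10^(−0.4 × 1.502) = 0.2508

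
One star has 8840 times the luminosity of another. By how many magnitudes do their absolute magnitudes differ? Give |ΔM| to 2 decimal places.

|ΔM| ≈ 9.87

Pogson: ΔM = −2.5 log₁₀(ratio) = −2.5 log₁₀(8840) = −2.5 × 3.9465 = -9.866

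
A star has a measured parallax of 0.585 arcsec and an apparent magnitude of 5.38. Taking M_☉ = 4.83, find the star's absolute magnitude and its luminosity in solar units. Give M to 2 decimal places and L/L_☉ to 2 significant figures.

M ≈ 9.22; L/L_☉ ≈ 0.018

d = 1/p = 1/0.585″ = 1.709 pc
M = m − 5 log₁₀ d + 5 = 5.38 − 5·0.2328 + 5 = 9.216
M − M_☉ = 9.216 − 4.83 = 4.386
L/L_☉ = 10^(−0.4 × 4.386) = 0.01761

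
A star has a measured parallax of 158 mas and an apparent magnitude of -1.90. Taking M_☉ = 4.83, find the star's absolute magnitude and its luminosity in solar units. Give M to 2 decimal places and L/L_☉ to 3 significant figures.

M ≈ -0.91; L/L_☉ ≈ 197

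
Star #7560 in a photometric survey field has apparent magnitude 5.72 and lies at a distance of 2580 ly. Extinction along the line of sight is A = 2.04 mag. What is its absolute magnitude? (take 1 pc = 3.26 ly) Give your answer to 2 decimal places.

M ≈ -5.81

d = 2580 ly / 3.26 = 791.4 pc
5 log₁₀(d/10 pc) = 5 log₁₀(791.4) − 5 = 9.492
M = m − 5 log₁₀(d/10) − A = 5.72 − 9.492 − 2.04 = -5.812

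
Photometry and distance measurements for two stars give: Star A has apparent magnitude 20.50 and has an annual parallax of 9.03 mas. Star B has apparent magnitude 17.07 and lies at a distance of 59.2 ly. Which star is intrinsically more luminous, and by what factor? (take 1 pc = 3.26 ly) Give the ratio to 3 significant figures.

Star A is more luminous, by a factor of 1.58.

Star A: p = 9.03 mas = 9.03×10^-3″ → d = 1/p = 110.7 pc
Star A: M = m − 5 log₁₀ d + 5 = 20.50 − 5·2.0443 + 5 = 15.278
Star B: d = 59.2 ly / 3.26 = 18.16 pc
Star B: M = m − 5 log₁₀ d + 5 = 17.07 − 5·1.2591 + 5 = 15.774
ΔM = M_A − M_B = 15.278 − (15.774) = -0.496; smaller M is more luminous → Star A.
L ratio = 10^(0.4 |ΔM|) = 10^0.198 = 1.579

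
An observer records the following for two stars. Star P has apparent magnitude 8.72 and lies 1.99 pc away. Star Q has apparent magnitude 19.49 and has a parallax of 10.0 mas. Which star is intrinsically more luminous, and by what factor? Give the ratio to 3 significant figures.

Star P: M = m − 5 log₁₀ d + 5 = 8.72 − 5·0.2989 + 5 = 12.226
Star Q: p = 10.0 mas = 0.0100″ → d = 1/p = 100.0 pc
Star Q: M = m − 5 log₁₀ d + 5 = 19.49 − 5·2.0000 + 5 = 14.490
ΔM = M_P − M_Q = 12.226 − (14.490) = -2.264; smaller M is more luminous → Star P.
L ratio = 10^(0.4 |ΔM|) = 10^0.906 = 8.048

Star P is more luminous, by a factor of 8.05.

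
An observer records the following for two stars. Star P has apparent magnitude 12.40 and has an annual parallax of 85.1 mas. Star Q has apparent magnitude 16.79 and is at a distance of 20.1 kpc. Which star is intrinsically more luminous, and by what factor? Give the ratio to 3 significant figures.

Star Q is more luminous, by a factor of 51300.

Star P: p = 85.1 mas = 0.0851″ → d = 1/p = 11.75 pc
Star P: M = m − 5 log₁₀ d + 5 = 12.40 − 5·1.0701 + 5 = 12.050
Star Q: d = 20.1 kpc = 20100 pc
Star Q: M = m − 5 log₁₀ d + 5 = 16.79 − 5·4.3032 + 5 = 0.274
ΔM = M_P − M_Q = 12.050 − (0.274) = 11.776; smaller M is more luminous → Star Q.
L ratio = 10^(0.4 |ΔM|) = 10^4.710 = 51320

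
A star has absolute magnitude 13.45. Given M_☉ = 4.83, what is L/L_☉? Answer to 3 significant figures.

M − M_☉ = 13.45 − 4.83 = 8.620
L/L_☉ = 10^(−0.4 (M − M_☉)) = 10^-3.448 = 3.565×10^-4

L/L_☉ ≈ 3.56×10^-4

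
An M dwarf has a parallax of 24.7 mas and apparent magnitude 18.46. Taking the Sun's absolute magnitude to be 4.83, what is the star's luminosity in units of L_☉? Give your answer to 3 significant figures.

L/L_☉ ≈ 5.79×10^-5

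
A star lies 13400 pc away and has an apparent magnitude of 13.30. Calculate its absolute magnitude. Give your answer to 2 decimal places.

5 log₁₀(d/10 pc) = 5 log₁₀(13400) − 5 = 15.636
M = m − 5 log₁₀(d/10) = 13.30 − 15.636 = -2.336

M ≈ -2.34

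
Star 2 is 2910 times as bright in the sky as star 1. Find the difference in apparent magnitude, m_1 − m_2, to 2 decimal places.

Pogson: Δm = −2.5 log₁₀(ratio) = −2.5 log₁₀(2910) = −2.5 × 3.4639 = -8.660
Star 2 is brighter so has the smaller magnitude: m_1 − m_2 is positive.

m_1 − m_2 ≈ 8.66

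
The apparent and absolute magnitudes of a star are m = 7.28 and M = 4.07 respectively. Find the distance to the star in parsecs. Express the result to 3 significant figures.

d ≈ 43.9 pc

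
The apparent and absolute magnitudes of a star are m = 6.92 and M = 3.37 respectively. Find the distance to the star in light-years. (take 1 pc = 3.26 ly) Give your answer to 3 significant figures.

μ = m − M = 3.550
m − M = 5 log₁₀ d − 5
log₁₀ d = (m − M)/5 + 1 = 1.7100
d = 10^1.7100 = 51.29 pc
= 167.2 ly

d ≈ 167 ly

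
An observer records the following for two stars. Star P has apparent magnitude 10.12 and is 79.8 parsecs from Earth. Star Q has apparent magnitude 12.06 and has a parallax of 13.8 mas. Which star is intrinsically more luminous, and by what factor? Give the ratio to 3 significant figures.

Star P: M = m − 5 log₁₀ d + 5 = 10.12 − 5·1.9020 + 5 = 5.610
Star Q: p = 13.8 mas = 0.0138″ → d = 1/p = 72.46 pc
Star Q: M = m − 5 log₁₀ d + 5 = 12.06 − 5·1.8601 + 5 = 7.759
ΔM = M_P − M_Q = 5.610 − (7.759) = -2.149; smaller M is more luminous → Star P.
L ratio = 10^(0.4 |ΔM|) = 10^0.860 = 7.240

Star P is more luminous, by a factor of 7.24.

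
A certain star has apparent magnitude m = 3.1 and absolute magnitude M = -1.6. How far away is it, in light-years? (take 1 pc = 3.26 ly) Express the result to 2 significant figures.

d ≈ 280 ly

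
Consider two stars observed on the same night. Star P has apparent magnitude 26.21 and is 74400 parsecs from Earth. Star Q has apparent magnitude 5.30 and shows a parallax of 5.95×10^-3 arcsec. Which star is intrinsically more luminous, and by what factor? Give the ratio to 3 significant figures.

Star Q is more luminous, by a factor of 1180.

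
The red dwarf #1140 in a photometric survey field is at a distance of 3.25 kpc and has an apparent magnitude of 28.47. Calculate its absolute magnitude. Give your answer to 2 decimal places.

M ≈ 15.91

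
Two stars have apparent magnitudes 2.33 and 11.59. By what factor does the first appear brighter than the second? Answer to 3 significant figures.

5060

Δm = 2.33 − (11.59) = -9.26
Flux ratio = 10^(−0.4 Δm) = 10^(−0.4 × -9.26) = 10^3.704 = 5058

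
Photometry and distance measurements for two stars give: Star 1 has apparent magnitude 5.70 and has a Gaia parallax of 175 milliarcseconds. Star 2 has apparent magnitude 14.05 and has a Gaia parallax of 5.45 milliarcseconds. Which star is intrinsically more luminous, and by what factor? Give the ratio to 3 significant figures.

Star 1: p = 175 mas = 0.175″ → d = 1/p = 5.714 pc
Star 1: M = m − 5 log₁₀ d + 5 = 5.70 − 5·0.7570 + 5 = 6.915
Star 2: p = 5.45 mas = 5.45×10^-3″ → d = 1/p = 183.5 pc
Star 2: M = m − 5 log₁₀ d + 5 = 14.05 − 5·2.2636 + 5 = 7.732
ΔM = M_1 − M_2 = 6.915 − (7.732) = -0.817; smaller M is more luminous → Star 1.
L ratio = 10^(0.4 |ΔM|) = 10^0.327 = 2.122

Star 1 is more luminous, by a factor of 2.12.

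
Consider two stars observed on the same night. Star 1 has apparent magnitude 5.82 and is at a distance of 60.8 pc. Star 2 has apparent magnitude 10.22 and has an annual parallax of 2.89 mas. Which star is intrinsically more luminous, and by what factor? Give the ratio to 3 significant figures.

Star 1 is more luminous, by a factor of 1.78.

Star 1: M = m − 5 log₁₀ d + 5 = 5.82 − 5·1.7839 + 5 = 1.900
Star 2: p = 2.89 mas = 2.89×10^-3″ → d = 1/p = 346.0 pc
Star 2: M = m − 5 log₁₀ d + 5 = 10.22 − 5·2.5391 + 5 = 2.524
ΔM = M_1 − M_2 = 1.900 − (2.524) = -0.624; smaller M is more luminous → Star 1.
L ratio = 10^(0.4 |ΔM|) = 10^0.250 = 1.777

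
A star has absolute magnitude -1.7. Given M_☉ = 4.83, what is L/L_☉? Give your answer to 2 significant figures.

L/L_☉ ≈ 410

M − M_☉ = -1.7 − 4.83 = -6.530
L/L_☉ = 10^(−0.4 (M − M_☉)) = 10^2.612 = 409.3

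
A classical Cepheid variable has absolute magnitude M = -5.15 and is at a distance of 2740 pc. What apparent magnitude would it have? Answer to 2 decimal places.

m = M + 5 log₁₀ d − 5 = -5.15 + 5·3.4378 − 5 = 7.039

m ≈ 7.04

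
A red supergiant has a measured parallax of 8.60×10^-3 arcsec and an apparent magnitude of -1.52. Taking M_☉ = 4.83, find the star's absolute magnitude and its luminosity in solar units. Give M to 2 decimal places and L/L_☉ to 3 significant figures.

d = 1/p = 1/8.60×10^-3″ = 116.3 pc
M = m − 5 log₁₀ d + 5 = -1.52 − 5·2.0655 + 5 = -6.848
M − M_☉ = -6.848 − 4.83 = -11.678
L/L_☉ = 10^(−0.4 × -11.678) = 46880

M ≈ -6.85; L/L_☉ ≈ 46900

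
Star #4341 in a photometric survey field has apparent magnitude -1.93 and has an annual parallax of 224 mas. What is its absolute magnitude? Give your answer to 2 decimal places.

M ≈ -0.18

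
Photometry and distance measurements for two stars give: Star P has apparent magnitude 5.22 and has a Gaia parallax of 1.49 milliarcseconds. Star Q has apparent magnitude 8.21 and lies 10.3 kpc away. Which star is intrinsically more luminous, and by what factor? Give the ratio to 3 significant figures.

Star P: p = 1.49 mas = 1.49×10^-3″ → d = 1/p = 671.1 pc
Star P: M = m − 5 log₁₀ d + 5 = 5.22 − 5·2.8268 + 5 = -3.914
Star Q: d = 10.3 kpc = 10300 pc
Star Q: M = m − 5 log₁₀ d + 5 = 8.21 − 5·4.0128 + 5 = -6.854
ΔM = M_P − M_Q = -3.914 − (-6.854) = 2.940; smaller M is more luminous → Star Q.
L ratio = 10^(0.4 |ΔM|) = 10^1.176 = 15.00

Star Q is more luminous, by a factor of 15.0.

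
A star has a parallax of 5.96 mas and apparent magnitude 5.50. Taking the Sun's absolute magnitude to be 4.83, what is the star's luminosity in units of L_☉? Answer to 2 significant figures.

L/L_☉ ≈ 150

d = 1/p = 1000/5.96 mas = 167.8 pc
M = m − 5 log₁₀ d + 5 = 5.50 − 5·2.2248 + 5 = -0.624
M − M_☉ = -0.624 − 4.83 = -5.454
L/L_☉ = 10^(−0.4 × -5.454) = 151.9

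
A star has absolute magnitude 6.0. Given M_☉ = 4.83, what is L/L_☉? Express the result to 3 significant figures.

M − M_☉ = 6.0 − 4.83 = 1.170
L/L_☉ = 10^(−0.4 (M − M_☉)) = 10^-0.468 = 0.3404

L/L_☉ ≈ 0.340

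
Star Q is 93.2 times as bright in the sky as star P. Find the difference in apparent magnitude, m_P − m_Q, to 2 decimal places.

Pogson: Δm = −2.5 log₁₀(ratio) = −2.5 log₁₀(93.2) = −2.5 × 1.9694 = -4.924
Star Q is brighter so has the smaller magnitude: m_P − m_Q is positive.

m_P − m_Q ≈ 4.92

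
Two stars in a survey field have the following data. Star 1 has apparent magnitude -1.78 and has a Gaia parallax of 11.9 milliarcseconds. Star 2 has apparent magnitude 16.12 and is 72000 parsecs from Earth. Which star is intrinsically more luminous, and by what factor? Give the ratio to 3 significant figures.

Star 1: p = 11.9 mas = 0.0119″ → d = 1/p = 84.03 pc
Star 1: M = m − 5 log₁₀ d + 5 = -1.78 − 5·1.9245 + 5 = -6.402
Star 2: M = m − 5 log₁₀ d + 5 = 16.12 − 5·4.8573 + 5 = -3.167
ΔM = M_1 − M_2 = -6.402 − (-3.167) = -3.236; smaller M is more luminous → Star 1.
L ratio = 10^(0.4 |ΔM|) = 10^1.294 = 19.69

Star 1 is more luminous, by a factor of 19.7.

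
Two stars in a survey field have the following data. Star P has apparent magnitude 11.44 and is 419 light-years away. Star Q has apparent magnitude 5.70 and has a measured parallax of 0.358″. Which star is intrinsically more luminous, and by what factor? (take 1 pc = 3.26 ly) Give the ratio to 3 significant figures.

Star P is more luminous, by a factor of 10.7.

Star P: d = 419 ly / 3.26 = 128.5 pc
Star P: M = m − 5 log₁₀ d + 5 = 11.44 − 5·2.1090 + 5 = 5.895
Star Q: d = 1/p = 1/0.358″ = 2.793 pc
Star Q: M = m − 5 log₁₀ d + 5 = 5.70 − 5·0.4461 + 5 = 8.469
ΔM = M_P − M_Q = 5.895 − (8.469) = -2.574; smaller M is more luminous → Star P.
L ratio = 10^(0.4 |ΔM|) = 10^1.030 = 10.71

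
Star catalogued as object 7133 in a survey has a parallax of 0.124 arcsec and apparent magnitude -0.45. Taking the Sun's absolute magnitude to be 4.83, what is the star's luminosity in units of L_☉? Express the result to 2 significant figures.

L/L_☉ ≈ 84

d = 1/p = 1/0.124″ = 8.065 pc
M = m − 5 log₁₀ d + 5 = -0.45 − 5·0.9066 + 5 = 0.017
M − M_☉ = 0.017 − 4.83 = -4.813
L/L_☉ = 10^(−0.4 × -4.813) = 84.17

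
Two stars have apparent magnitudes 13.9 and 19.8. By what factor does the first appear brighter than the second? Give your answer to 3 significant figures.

Magnitude difference = -5.9
Flux ratio = 10^(−0.4 Δm) = 10^(−0.4 × -5.9) = 10^2.360 = 229.1

229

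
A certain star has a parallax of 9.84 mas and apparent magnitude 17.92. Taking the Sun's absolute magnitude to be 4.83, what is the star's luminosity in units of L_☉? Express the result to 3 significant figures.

L/L_☉ ≈ 6.00×10^-4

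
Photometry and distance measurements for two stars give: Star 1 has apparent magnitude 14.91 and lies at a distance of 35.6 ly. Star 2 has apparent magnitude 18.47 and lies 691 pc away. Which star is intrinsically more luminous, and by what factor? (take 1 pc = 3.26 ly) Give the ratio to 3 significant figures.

Star 2 is more luminous, by a factor of 151.

Star 1: d = 35.6 ly / 3.26 = 10.92 pc
Star 1: M = m − 5 log₁₀ d + 5 = 14.91 − 5·1.0382 + 5 = 14.719
Star 2: M = m − 5 log₁₀ d + 5 = 18.47 − 5·2.8395 + 5 = 9.273
ΔM = M_1 − M_2 = 14.719 − (9.273) = 5.446; smaller M is more luminous → Star 2.
L ratio = 10^(0.4 |ΔM|) = 10^2.178 = 150.8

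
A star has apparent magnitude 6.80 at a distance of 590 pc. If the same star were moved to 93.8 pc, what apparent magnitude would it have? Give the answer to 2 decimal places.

Flux ∝ 1/d², so Δm = 5 log₁₀(d₂/d₁) = 5 log₁₀(93.8/590) = -3.993
m₂ = m₁ + Δm = 6.80 + (-3.993) = 2.807

m ≈ 2.81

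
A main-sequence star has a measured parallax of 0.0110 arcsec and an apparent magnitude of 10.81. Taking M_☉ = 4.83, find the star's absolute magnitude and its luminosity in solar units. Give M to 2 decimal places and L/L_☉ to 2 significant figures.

M ≈ 6.02; L/L_☉ ≈ 0.34

d = 1/p = 1/0.0110″ = 90.91 pc
M = m − 5 log₁₀ d + 5 = 10.81 − 5·1.9586 + 5 = 6.017
M − M_☉ = 6.017 − 4.83 = 1.187
L/L_☉ = 10^(−0.4 × 1.187) = 0.3351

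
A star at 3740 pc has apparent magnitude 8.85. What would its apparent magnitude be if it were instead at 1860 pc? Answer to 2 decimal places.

m ≈ 7.33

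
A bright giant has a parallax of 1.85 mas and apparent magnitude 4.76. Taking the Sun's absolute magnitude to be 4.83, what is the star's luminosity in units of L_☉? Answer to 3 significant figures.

L/L_☉ ≈ 3120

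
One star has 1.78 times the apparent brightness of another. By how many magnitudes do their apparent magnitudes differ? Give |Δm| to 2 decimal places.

|Δm| ≈ 0.63

Pogson: Δm = −2.5 log₁₀(ratio) = −2.5 log₁₀(1.78) = −2.5 × 0.2504 = -0.626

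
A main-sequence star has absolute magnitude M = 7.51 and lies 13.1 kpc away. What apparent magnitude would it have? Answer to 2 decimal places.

d = 13.1 kpc = 13100 pc
m = M + 5 log₁₀ d − 5 = 7.51 + 5·4.1173 − 5 = 23.096

m ≈ 23.10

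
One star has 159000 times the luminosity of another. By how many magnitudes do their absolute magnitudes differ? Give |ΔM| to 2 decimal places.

Pogson: ΔM = −2.5 log₁₀(ratio) = −2.5 log₁₀(159000) = −2.5 × 5.2014 = -13.003

|ΔM| ≈ 13.00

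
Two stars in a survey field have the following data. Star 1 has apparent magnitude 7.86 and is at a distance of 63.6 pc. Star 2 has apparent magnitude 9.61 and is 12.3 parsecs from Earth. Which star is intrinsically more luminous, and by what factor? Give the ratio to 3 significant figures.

Star 1: M = m − 5 log₁₀ d + 5 = 7.86 − 5·1.8035 + 5 = 3.843
Star 2: M = m − 5 log₁₀ d + 5 = 9.61 − 5·1.0899 + 5 = 9.160
ΔM = M_1 − M_2 = 3.843 − (9.160) = -5.318; smaller M is more luminous → Star 1.
L ratio = 10^(0.4 |ΔM|) = 10^2.127 = 134.0

Star 1 is more luminous, by a factor of 134.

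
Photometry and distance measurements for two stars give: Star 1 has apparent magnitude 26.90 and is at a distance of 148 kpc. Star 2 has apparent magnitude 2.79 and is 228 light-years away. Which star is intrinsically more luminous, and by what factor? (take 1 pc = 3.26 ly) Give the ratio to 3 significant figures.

Star 1: d = 148 kpc = 148000 pc
Star 1: M = m − 5 log₁₀ d + 5 = 26.90 − 5·5.1703 + 5 = 6.049
Star 2: d = 228 ly / 3.26 = 69.94 pc
Star 2: M = m − 5 log₁₀ d + 5 = 2.79 − 5·1.8447 + 5 = -1.434
ΔM = M_1 − M_2 = 6.049 − (-1.434) = 7.482; smaller M is more luminous → Star 2.
L ratio = 10^(0.4 |ΔM|) = 10^2.993 = 983.8

Star 2 is more luminous, by a factor of 984.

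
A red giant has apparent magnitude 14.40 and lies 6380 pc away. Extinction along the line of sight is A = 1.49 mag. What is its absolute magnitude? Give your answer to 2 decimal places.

M ≈ -1.11

5 log₁₀(d/10 pc) = 5 log₁₀(6380) − 5 = 14.024
M = m − 5 log₁₀(d/10) − A = 14.40 − 14.024 − 1.49 = -1.114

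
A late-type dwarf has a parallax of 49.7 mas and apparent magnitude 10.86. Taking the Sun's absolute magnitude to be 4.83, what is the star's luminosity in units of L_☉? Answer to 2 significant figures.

d = 1/p = 1000/49.7 mas = 20.12 pc
M = m − 5 log₁₀ d + 5 = 10.86 − 5·1.3036 + 5 = 9.342
M − M_☉ = 9.342 − 4.83 = 4.512
L/L_☉ = 10^(−0.4 × 4.512) = 0.01568

L/L_☉ ≈ 0.016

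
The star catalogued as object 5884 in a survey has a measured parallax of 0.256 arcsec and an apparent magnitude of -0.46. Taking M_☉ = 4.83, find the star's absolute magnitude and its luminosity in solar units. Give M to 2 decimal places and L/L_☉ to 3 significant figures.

M ≈ 1.58; L/L_☉ ≈ 19.9

d = 1/p = 1/0.256″ = 3.906 pc
M = m − 5 log₁₀ d + 5 = -0.46 − 5·0.5918 + 5 = 1.581
M − M_☉ = 1.581 − 4.83 = -3.249
L/L_☉ = 10^(−0.4 × -3.249) = 19.93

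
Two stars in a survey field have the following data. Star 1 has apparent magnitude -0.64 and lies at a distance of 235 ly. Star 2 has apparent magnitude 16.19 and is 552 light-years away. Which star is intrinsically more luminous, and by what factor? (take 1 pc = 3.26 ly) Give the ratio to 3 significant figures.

Star 1: d = 235 ly / 3.26 = 72.09 pc
Star 1: M = m − 5 log₁₀ d + 5 = -0.64 − 5·1.8579 + 5 = -4.929
Star 2: d = 552 ly / 3.26 = 169.3 pc
Star 2: M = m − 5 log₁₀ d + 5 = 16.19 − 5·2.2287 + 5 = 10.046
ΔM = M_1 − M_2 = -4.929 − (10.046) = -14.976; smaller M is more luminous → Star 1.
L ratio = 10^(0.4 |ΔM|) = 10^5.990 = 977800

Star 1 is more luminous, by a factor of 978000.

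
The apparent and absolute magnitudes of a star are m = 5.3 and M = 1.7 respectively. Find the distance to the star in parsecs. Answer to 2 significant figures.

μ = m − M = 3.600
m − M = 5 log₁₀ d − 5
log₁₀ d = (m − M)/5 + 1 = 1.7200
d = 10^1.7200 = 52.48 pc

d ≈ 52 pc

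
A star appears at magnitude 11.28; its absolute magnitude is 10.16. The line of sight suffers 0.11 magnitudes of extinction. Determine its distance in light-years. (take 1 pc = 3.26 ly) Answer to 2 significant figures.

d ≈ 52 ly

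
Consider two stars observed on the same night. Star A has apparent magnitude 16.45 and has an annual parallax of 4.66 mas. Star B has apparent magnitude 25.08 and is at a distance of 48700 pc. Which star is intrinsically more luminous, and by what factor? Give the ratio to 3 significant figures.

Star A: p = 4.66 mas = 4.66×10^-3″ → d = 1/p = 214.6 pc
Star A: M = m − 5 log₁₀ d + 5 = 16.45 − 5·2.3316 + 5 = 9.792
Star B: M = m − 5 log₁₀ d + 5 = 25.08 − 5·4.6875 + 5 = 6.642
ΔM = M_A − M_B = 9.792 − (6.642) = 3.150; smaller M is more luminous → Star B.
L ratio = 10^(0.4 |ΔM|) = 10^1.260 = 18.19

Star B is more luminous, by a factor of 18.2.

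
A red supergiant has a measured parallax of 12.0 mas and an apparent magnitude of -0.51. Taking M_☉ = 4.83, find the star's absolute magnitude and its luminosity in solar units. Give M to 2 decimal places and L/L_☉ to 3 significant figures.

d = 1/p = 1000/12.0 mas = 83.33 pc
M = m − 5 log₁₀ d + 5 = -0.51 − 5·1.9208 + 5 = -5.114
M − M_☉ = -5.114 − 4.83 = -9.944
L/L_☉ = 10^(−0.4 × -9.944) = 9498

M ≈ -5.11; L/L_☉ ≈ 9500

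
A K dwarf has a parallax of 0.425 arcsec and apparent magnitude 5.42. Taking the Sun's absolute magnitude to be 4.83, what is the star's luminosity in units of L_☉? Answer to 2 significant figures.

d = 1/p = 1/0.425″ = 2.353 pc
M = m − 5 log₁₀ d + 5 = 5.42 − 5·0.3716 + 5 = 8.562
M − M_☉ = 8.562 − 4.83 = 3.732
L/L_☉ = 10^(−0.4 × 3.732) = 0.03215

L/L_☉ ≈ 0.032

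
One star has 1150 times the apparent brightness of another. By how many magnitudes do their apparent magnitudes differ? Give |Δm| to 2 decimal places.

Pogson: Δm = −2.5 log₁₀(ratio) = −2.5 log₁₀(1150) = −2.5 × 3.0607 = -7.652

|Δm| ≈ 7.65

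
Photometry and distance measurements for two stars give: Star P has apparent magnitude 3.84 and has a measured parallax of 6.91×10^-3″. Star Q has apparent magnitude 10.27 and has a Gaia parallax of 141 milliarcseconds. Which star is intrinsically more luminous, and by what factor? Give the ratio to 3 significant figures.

Star P is more luminous, by a factor of 155000.

Star P: d = 1/p = 1/6.91×10^-3″ = 144.7 pc
Star P: M = m − 5 log₁₀ d + 5 = 3.84 − 5·2.1605 + 5 = -1.963
Star Q: p = 141 mas = 0.141″ → d = 1/p = 7.092 pc
Star Q: M = m − 5 log₁₀ d + 5 = 10.27 − 5·0.8508 + 5 = 11.016
ΔM = M_P − M_Q = -1.963 − (11.016) = -12.979; smaller M is more luminous → Star P.
L ratio = 10^(0.4 |ΔM|) = 10^5.191 = 155400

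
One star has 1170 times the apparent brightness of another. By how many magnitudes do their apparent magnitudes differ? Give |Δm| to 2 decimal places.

|Δm| ≈ 7.67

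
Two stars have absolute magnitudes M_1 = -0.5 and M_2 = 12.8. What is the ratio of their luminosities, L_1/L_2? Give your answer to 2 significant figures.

L_1/L_2 ≈ 210000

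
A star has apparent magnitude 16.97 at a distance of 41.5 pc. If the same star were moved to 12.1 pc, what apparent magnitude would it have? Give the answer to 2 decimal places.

Flux ∝ 1/d², so Δm = 5 log₁₀(d₂/d₁) = 5 log₁₀(12.1/41.5) = -2.676
m₂ = m₁ + Δm = 16.97 + (-2.676) = 14.294

m ≈ 14.29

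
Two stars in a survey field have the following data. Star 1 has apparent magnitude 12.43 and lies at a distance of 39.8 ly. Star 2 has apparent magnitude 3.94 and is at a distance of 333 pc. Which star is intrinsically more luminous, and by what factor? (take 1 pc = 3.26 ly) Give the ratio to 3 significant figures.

Star 2 is more luminous, by a factor of 1.85×10^6.

Star 1: d = 39.8 ly / 3.26 = 12.21 pc
Star 1: M = m − 5 log₁₀ d + 5 = 12.43 − 5·1.0867 + 5 = 11.997
Star 2: M = m − 5 log₁₀ d + 5 = 3.94 − 5·2.5224 + 5 = -3.672
ΔM = M_1 − M_2 = 11.997 − (-3.672) = 15.669; smaller M is more luminous → Star 2.
L ratio = 10^(0.4 |ΔM|) = 10^6.268 = 1.852×10^6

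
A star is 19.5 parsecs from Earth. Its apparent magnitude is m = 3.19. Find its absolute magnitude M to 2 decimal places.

5 log₁₀(d/10 pc) = 5 log₁₀(19.50) − 5 = 1.450
M = m − 5 log₁₀(d/10) = 3.19 − 1.450 = 1.740

M ≈ 1.74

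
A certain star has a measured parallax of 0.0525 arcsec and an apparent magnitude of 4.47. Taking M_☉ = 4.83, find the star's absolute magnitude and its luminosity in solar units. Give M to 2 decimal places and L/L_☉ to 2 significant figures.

M ≈ 3.07; L/L_☉ ≈ 5.1

d = 1/p = 1/0.0525″ = 19.05 pc
M = m − 5 log₁₀ d + 5 = 4.47 − 5·1.2798 + 5 = 3.071
M − M_☉ = 3.071 − 4.83 = -1.759
L/L_☉ = 10^(−0.4 × -1.759) = 5.055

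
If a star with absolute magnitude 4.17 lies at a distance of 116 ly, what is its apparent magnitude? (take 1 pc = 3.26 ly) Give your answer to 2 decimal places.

m ≈ 6.93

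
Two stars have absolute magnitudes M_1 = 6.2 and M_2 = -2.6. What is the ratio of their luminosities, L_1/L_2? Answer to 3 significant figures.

ΔM = M_1 − M_2 = 8.8
L_1/L_2 = 10^(−0.4 ΔM) = 10^-3.520 = 3.020×10^-4

L_1/L_2 ≈ 3.02×10^-4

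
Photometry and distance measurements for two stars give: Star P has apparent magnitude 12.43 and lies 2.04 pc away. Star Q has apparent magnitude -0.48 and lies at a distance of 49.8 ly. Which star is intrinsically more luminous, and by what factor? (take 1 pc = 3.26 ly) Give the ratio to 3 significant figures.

Star Q is more luminous, by a factor of 8.18×10^6.

Star P: M = m − 5 log₁₀ d + 5 = 12.43 − 5·0.3096 + 5 = 15.882
Star Q: d = 49.8 ly / 3.26 = 15.28 pc
Star Q: M = m − 5 log₁₀ d + 5 = -0.48 − 5·1.1840 + 5 = -1.400
ΔM = M_P − M_Q = 15.882 − (-1.400) = 17.282; smaller M is more luminous → Star Q.
L ratio = 10^(0.4 |ΔM|) = 10^6.913 = 8.180×10^6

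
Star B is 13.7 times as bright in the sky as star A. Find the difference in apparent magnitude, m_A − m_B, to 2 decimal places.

Pogson: Δm = −2.5 log₁₀(ratio) = −2.5 log₁₀(13.7) = −2.5 × 1.1367 = -2.842
Star B is brighter so has the smaller magnitude: m_A − m_B is positive.

m_A − m_B ≈ 2.84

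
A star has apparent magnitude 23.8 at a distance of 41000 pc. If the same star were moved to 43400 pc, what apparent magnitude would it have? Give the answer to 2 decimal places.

m ≈ 23.92

Flux ∝ 1/d², so Δm = 5 log₁₀(d₂/d₁) = 5 log₁₀(43400/41000) = 0.124
m₂ = m₁ + Δm = 23.8 + (0.124) = 23.924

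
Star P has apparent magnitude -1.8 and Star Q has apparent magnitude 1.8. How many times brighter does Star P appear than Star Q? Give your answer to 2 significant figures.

Magnitude difference = -3.6
Flux ratio = 10^(−0.4 Δm) = 10^(−0.4 × -3.6) = 10^1.440 = 27.54

28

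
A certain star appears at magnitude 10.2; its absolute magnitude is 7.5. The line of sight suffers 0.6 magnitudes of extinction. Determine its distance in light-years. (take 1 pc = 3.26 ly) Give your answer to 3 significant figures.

d ≈ 85.7 ly

m − M = 5 log₁₀(d/10 pc) + A  ⇒  10.2 − (7.5) − 0.6 = 5 log₁₀(d/10)
2.100 = 5 log₁₀(d/10)
log₁₀ d = (m − M − A)/5 + 1 = 1.4200
d = 10^1.4200 = 26.30 pc
= 85.75 ly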